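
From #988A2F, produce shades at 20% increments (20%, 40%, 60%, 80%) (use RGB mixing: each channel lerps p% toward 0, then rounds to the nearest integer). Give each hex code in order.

#7A6E26, #5B531C, #3D3713, #1E1C09

#988A2F is rgb(152, 138, 47).
20%: (152 − 30.4 = 121.6→122, 138 − 27.6 = 110.4→110, 47 − 9.4 = 37.6→38) → #7A6E26
40%: (152 − 60.8 = 91.2→91, 138 − 55.2 = 82.8→83, 47 − 18.8 = 28.2→28) → #5B531C
60%: (152 − 91.2 = 60.8→61, 138 − 82.8 = 55.2→55, 47 − 28.2 = 18.8→19) → #3D3713
80%: (152 − 121.6 = 30.4→30, 138 − 110.4 = 27.6→28, 47 − 37.6 = 9.4→9) → #1E1C09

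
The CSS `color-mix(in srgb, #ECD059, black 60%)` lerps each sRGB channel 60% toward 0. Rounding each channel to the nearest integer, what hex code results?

#ECD059 is rgb(236, 208, 89).
Lerp each channel 60% toward 0:
  R: 236 + 0.6×(0−236) = 236 − 141.6 = 94.4 → 94
  G: 208 + 0.6×(0−208) = 208 − 124.8 = 83.2 → 83
  B: 89 + 0.6×(0−89) = 89 − 53.4 = 35.6 → 36
rgb(94, 83, 36) = #5E5324.

#5E5324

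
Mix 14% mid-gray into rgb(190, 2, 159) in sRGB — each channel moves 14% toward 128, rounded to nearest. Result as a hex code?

#b5149b

Per channel, c → c + 0.14(128 − c):
  R: 190 + 0.14×(128−190) = 190 − 8.68 = 181.32 → 181
  G: 2 + 0.14×(128−2) = 2 + 17.64 = 19.64 → 20
  B: 159 − 4.34 = 154.66 → 155
rgb(181, 20, 155) = #b5149b.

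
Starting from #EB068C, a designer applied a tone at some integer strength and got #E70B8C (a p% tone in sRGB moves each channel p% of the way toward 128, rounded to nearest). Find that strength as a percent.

4%

#EB068C is rgb(235, 6, 140); #E70B8C is rgb(231, 11, 140).
On the G channel (widest range): 11 ≈ 6 + (p/100)(128 − 6), so p ≈ 100×(11 − 6)/(128 − 6) = 500/122 = 4.10.
p = 4 reproduces all three channels after rounding.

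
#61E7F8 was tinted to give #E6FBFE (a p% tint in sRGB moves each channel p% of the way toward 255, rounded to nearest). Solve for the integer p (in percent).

84%

#61E7F8 is rgb(97, 231, 248); #E6FBFE is rgb(230, 251, 254).
On the R channel (widest range): 230 ≈ 97 + (p/100)(255 − 97), so p ≈ 100×(230 − 97)/(255 − 97) = 13300/158 = 84.18.
p = 84 reproduces all three channels after rounding.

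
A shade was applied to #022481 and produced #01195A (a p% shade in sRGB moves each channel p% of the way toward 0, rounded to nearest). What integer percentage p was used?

30%

#022481 is rgb(2, 36, 129); #01195A is rgb(1, 25, 90).
On the B channel (widest range): 90 ≈ 129 + (p/100)(0 − 129), so p ≈ 100×(90 − 129)/(0 − 129) = -3900/-129 = 30.23.
p = 30 reproduces all three channels after rounding.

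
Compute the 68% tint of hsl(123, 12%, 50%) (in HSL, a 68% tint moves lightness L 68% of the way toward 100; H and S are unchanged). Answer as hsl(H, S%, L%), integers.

L moves 68% from 50 toward 100: 50 + 34 = 84 → 84.
H and S are unchanged.

hsl(123, 12%, 84%)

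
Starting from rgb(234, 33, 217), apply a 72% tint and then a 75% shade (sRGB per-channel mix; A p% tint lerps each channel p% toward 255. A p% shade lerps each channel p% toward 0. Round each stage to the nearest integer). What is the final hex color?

Lerp each channel 72% toward 255:
  R: 234 + 0.72×(255−234) = 234 + 15.12 = 249.12 → 249
  G: 33 + 0.72×(255−33) = 33 + 159.84 = 192.84 → 193
  B: 217 + 27.36 = 244.36 → 244
After the tint: rgb(249, 193, 244) = #F9C1F4.
Per channel, c → c + 0.75(0 − c):
  R: 249 + 0.75×(0−249) = 249 − 186.75 = 62.25 → 62
  G: 193 + 0.75×(0−193) = 193 − 144.75 = 48.25 → 48
  B: 244 + 0.75×(0−244) = 244 − 183 = 61 → 61
rgb(62, 48, 61) = #3E303D.

#3E303D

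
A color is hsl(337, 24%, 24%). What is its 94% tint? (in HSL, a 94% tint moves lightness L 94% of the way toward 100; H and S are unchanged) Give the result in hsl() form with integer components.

hsl(337, 24%, 95%)

L moves 94% from 24 toward 100: 24 + 71.44 = 95.44 → 95.
H and S are unchanged.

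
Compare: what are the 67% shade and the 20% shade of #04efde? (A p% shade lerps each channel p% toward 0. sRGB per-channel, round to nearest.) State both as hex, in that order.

#014f49, #03bfb2

#04efde is rgb(4, 239, 222).
67% shade:
  R: 4 + 0.67×(0−4) = 4 − 2.68 = 1.32 → 1
  G: 239 + 0.67×(0−239) = 239 − 160.13 = 78.87 → 79
  B: 222 + 0.67×(0−222) = 222 − 148.74 = 73.26 → 73
  → #014f49
20% shade:
  R: 4 − 0.8 = 3.2 → 3
  G: 239 + 0.2×(0−239) = 239 − 47.8 = 191.2 → 191
  B: 222 − 44.4 = 177.6 → 178
  → #03bfb2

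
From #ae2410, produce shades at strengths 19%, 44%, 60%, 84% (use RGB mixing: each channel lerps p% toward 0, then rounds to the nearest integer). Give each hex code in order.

#ae2410 is rgb(174, 36, 16).
19%: (174 − 33.06 = 140.94→141, 36 − 6.84 = 29.16→29, 16 − 3.04 = 12.96→13) → #8d1d0d
44%: (174 − 76.56 = 97.44→97, 36 − 15.84 = 20.16→20, 16 − 7.04 = 8.96→9) → #611409
60%: (174 − 104.4 = 69.6→70, 36 − 21.6 = 14.4→14, 16 − 9.6 = 6.4→6) → #460e06
84%: (174 − 146.16 = 27.84→28, 36 − 30.24 = 5.76→6, 16 − 13.44 = 2.56→3) → #1c0603

#8d1d0d, #611409, #460e06, #1c0603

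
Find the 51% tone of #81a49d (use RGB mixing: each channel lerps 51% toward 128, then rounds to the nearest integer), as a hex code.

#81a49d is rgb(129, 164, 157).
A 51% tone moves each channel 51% toward 128:
  R: 129 + 0.51×(128−129) = 129 − 0.51 = 128.49 → 128
  G: 164 − 18.36 = 145.64 → 146
  B: 157 + 0.51×(128−157) = 157 − 14.79 = 142.21 → 142
rgb(128, 146, 142) = #80928e.

#80928e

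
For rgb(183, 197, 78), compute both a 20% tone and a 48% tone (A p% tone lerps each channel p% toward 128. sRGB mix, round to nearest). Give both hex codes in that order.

20% tone:
  R: 183 + 0.2×(128−183) = 183 − 11 = 172 → 172
  G: 197 + 0.2×(128−197) = 197 − 13.8 = 183.2 → 183
  B: 78 + 0.2×(128−78) = 78 + 10 = 88 → 88
  → #ACB758
48% tone:
  R: 183 + 0.48×(128−183) = 183 − 26.4 = 156.6 → 157
  G: 197 + 0.48×(128−197) = 197 − 33.12 = 163.88 → 164
  B: 78 + 24 = 102 → 102
  → #9DA466

#ACB758, #9DA466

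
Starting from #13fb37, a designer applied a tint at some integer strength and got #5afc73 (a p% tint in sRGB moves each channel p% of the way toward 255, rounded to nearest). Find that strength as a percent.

30%

#13fb37 is rgb(19, 251, 55); #5afc73 is rgb(90, 252, 115).
On the R channel (widest range): 90 ≈ 19 + (p/100)(255 − 19), so p ≈ 100×(90 − 19)/(255 − 19) = 7100/236 = 30.08.
p = 30 reproduces all three channels after rounding.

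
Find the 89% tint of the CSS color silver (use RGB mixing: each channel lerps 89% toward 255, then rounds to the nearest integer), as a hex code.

CSS silver is rgb(192, 192, 192).
An 89% tint moves each channel 89% toward 255:
  R: 192 + 0.89×(255−192) = 192 + 56.07 = 248.07 → 248
  G: 192 + 0.89×(255−192) = 192 + 56.07 = 248.07 → 248
  B: 192 + 56.07 = 248.07 → 248
rgb(248, 248, 248) = #F8F8F8.

#F8F8F8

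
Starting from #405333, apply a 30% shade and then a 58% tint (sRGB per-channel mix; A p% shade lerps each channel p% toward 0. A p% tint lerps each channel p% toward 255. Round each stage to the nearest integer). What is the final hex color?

#a7aca3

#405333 is rgb(64, 83, 51).
Per channel, c → c + 0.3(0 − c):
  R: 64 − 19.2 = 44.8 → 45
  G: 83 − 24.9 = 58.1 → 58
  B: 51 − 15.3 = 35.7 → 36
After the shade: rgb(45, 58, 36) = #2d3a24.
Lerp each channel 58% toward 255:
  R: 45 + 121.8 = 166.8 → 167
  G: 58 + 0.58×(255−58) = 58 + 114.26 = 172.26 → 172
  B: 36 + 127.02 = 163.02 → 163
rgb(167, 172, 163) = #a7aca3.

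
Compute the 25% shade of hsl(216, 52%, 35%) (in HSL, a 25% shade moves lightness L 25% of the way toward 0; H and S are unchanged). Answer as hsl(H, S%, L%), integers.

L moves 25% from 35 toward 0: 35 − 8.75 = 26.25 → 26.
H and S are unchanged.

hsl(216, 52%, 26%)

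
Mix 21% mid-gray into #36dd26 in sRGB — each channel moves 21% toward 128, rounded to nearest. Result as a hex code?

#36dd26 is rgb(54, 221, 38).
Lerp each channel 21% toward 128:
  R: 54 + 15.54 = 69.54 → 70
  G: 221 + 0.21×(128−221) = 221 − 19.53 = 201.47 → 201
  B: 38 + 18.9 = 56.9 → 57
rgb(70, 201, 57) = #46c939.

#46c939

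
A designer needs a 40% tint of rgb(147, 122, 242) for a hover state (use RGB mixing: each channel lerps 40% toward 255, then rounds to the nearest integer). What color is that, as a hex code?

#BEAFF7

Per channel, c → c + 0.4(255 − c):
  R: 147 + 43.2 = 190.2 → 190
  G: 122 + 0.4×(255−122) = 122 + 53.2 = 175.2 → 175
  B: 242 + 0.4×(255−242) = 242 + 5.2 = 247.2 → 247
rgb(190, 175, 247) = #BEAFF7.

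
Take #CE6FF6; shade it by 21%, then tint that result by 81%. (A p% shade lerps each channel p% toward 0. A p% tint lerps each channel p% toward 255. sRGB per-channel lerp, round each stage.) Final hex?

#CE6FF6 is rgb(206, 111, 246).
Lerp each channel 21% toward 0:
  R: 206 − 43.26 = 162.74 → 163
  G: 111 + 0.21×(0−111) = 111 − 23.31 = 87.69 → 88
  B: 246 − 51.66 = 194.34 → 194
After the shade: rgb(163, 88, 194) = #A358C2.
An 81% tint moves each channel 81% toward 255:
  R: 163 + 0.81×(255−163) = 163 + 74.52 = 237.52 → 238
  G: 88 + 135.27 = 223.27 → 223
  B: 194 + 49.41 = 243.41 → 243
rgb(238, 223, 243) = #EEDFF3.

#EEDFF3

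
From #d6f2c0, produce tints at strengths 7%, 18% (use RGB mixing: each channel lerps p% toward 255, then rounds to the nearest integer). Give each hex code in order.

#d9f3c4, #ddf4cb

#d6f2c0 is rgb(214, 242, 192).
7%: (214 + 2.87 = 216.87→217, 242 + 0.91 = 242.91→243, 192 + 4.41 = 196.41→196) → #d9f3c4
18%: (214 + 7.38 = 221.38→221, 242 + 2.34 = 244.34→244, 192 + 11.34 = 203.34→203) → #ddf4cb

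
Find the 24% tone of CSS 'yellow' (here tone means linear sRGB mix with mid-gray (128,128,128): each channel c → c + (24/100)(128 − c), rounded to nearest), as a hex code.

#E1E11F

CSS yellow is rgb(255, 255, 0).
Per channel, c → c + 0.24(128 − c):
  R: 255 + 0.24×(128−255) = 255 − 30.48 = 224.52 → 225
  G: 255 − 30.48 = 224.52 → 225
  B: 0 + 30.72 = 30.72 → 31
rgb(225, 225, 31) = #E1E11F.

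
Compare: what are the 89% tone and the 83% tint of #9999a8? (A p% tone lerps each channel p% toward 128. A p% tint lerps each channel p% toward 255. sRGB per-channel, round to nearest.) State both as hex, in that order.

#838384, #eeeef0

#9999a8 is rgb(153, 153, 168).
89% tone:
  R: 153 + 0.89×(128−153) = 153 − 22.25 = 130.75 → 131
  G: 153 − 22.25 = 130.75 → 131
  B: 168 − 35.6 = 132.4 → 132
  → #838384
83% tint:
  R: 153 + 84.66 = 237.66 → 238
  G: 153 + 84.66 = 237.66 → 238
  B: 168 + 0.83×(255−168) = 168 + 72.21 = 240.21 → 240
  → #eeeef0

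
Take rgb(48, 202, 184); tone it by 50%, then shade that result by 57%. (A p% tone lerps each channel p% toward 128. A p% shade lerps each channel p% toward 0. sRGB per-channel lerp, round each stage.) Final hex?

Lerp each channel 50% toward 128:
  R: 48 + 40 = 88 → 88
  G: 202 + 0.5×(128−202) = 202 − 37 = 165 → 165
  B: 184 + 0.5×(128−184) = 184 − 28 = 156 → 156
After the tone: rgb(88, 165, 156) = #58a59c.
Lerp each channel 57% toward 0:
  R: 88 − 50.16 = 37.84 → 38
  G: 165 − 94.05 = 70.95 → 71
  B: 156 + 0.57×(0−156) = 156 − 88.92 = 67.08 → 67
rgb(38, 71, 67) = #264743.

#264743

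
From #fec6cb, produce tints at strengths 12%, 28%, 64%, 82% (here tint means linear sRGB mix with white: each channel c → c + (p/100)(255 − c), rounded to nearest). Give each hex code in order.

#fecdd1, #fed6da, #ffeaec, #fff5f6

#fec6cb is rgb(254, 198, 203).
12%: (254→254, 198 + 6.84 = 204.84→205, 203 + 6.24 = 209.24→209) → #fecdd1
28%: (254→254, 198 + 15.96 = 213.96→214, 203 + 14.56 = 217.56→218) → #fed6da
64%: (254 + 0.64 = 254.64→255, 198 + 36.48 = 234.48→234, 203 + 33.28 = 236.28→236) → #ffeaec
82%: (254 + 0.82 = 254.82→255, 198 + 46.74 = 244.74→245, 203 + 42.64 = 245.64→246) → #fff5f6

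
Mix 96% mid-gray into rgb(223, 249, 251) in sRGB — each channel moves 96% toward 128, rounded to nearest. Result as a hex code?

#848585

A 96% tone moves each channel 96% toward 128:
  R: 223 − 91.2 = 131.8 → 132
  G: 249 − 116.16 = 132.84 → 133
  B: 251 + 0.96×(128−251) = 251 − 118.08 = 132.92 → 133
rgb(132, 133, 133) = #848585.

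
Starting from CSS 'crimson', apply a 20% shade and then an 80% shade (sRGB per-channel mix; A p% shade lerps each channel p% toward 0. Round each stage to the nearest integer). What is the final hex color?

CSS crimson is rgb(220, 20, 60).
Per channel, c → c + 0.2(0 − c):
  R: 220 + 0.2×(0−220) = 220 − 44 = 176 → 176
  G: 20 − 4 = 16 → 16
  B: 60 + 0.2×(0−60) = 60 − 12 = 48 → 48
After the shade: rgb(176, 16, 48) = #B01030.
An 80% shade moves each channel 80% toward 0:
  R: 176 + 0.8×(0−176) = 176 − 140.8 = 35.2 → 35
  G: 16 − 12.8 = 3.2 → 3
  B: 48 − 38.4 = 9.6 → 10
rgb(35, 3, 10) = #23030A.

#23030A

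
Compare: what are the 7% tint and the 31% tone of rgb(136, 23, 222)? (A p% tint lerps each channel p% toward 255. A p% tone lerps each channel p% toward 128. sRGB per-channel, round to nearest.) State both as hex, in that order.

7% tint:
  R: 136 + 8.33 = 144.33 → 144
  G: 23 + 16.24 = 39.24 → 39
  B: 222 + 0.07×(255−222) = 222 + 2.31 = 224.31 → 224
  → #9027E0
31% tone:
  R: 136 − 2.48 = 133.52 → 134
  G: 23 + 0.31×(128−23) = 23 + 32.55 = 55.55 → 56
  B: 222 + 0.31×(128−222) = 222 − 29.14 = 192.86 → 193
  → #8638C1

#9027E0, #8638C1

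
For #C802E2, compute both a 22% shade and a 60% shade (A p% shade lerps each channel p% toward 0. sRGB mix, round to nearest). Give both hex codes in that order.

#9C02B0, #50015A

#C802E2 is rgb(200, 2, 226).
22% shade:
  R: 200 + 0.22×(0−200) = 200 − 44 = 156 → 156
  G: 2 + 0.22×(0−2) = 2 − 0.44 = 1.56 → 2
  B: 226 − 49.72 = 176.28 → 176
  → #9C02B0
60% shade:
  R: 200 − 120 = 80 → 80
  G: 2 + 0.6×(0−2) = 2 − 1.2 = 0.8 → 1
  B: 226 + 0.6×(0−226) = 226 − 135.6 = 90.4 → 90
  → #50015A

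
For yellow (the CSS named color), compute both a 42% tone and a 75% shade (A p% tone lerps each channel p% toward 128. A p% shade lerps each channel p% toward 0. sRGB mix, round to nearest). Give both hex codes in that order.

#caca36, #404000

CSS yellow is rgb(255, 255, 0).
42% tone:
  R: 255 + 0.42×(128−255) = 255 − 53.34 = 201.66 → 202
  G: 255 + 0.42×(128−255) = 255 − 53.34 = 201.66 → 202
  B: 0 + 0.42×(128−0) = 0 + 53.76 = 53.76 → 54
  → #caca36
75% shade:
  R: 255 + 0.75×(0−255) = 255 − 191.25 = 63.75 → 64
  G: 255 − 191.25 = 63.75 → 64
  B: 0 + 0.75×(0−0) = 0 + 0 = 0 → 0
  → #404000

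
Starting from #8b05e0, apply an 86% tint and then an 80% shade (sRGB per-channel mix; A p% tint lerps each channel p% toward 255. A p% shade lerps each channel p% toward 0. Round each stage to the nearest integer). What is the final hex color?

#302c32

#8b05e0 is rgb(139, 5, 224).
An 86% tint moves each channel 86% toward 255:
  R: 139 + 0.86×(255−139) = 139 + 99.76 = 238.76 → 239
  G: 5 + 0.86×(255−5) = 5 + 215 = 220 → 220
  B: 224 + 0.86×(255−224) = 224 + 26.66 = 250.66 → 251
After the tint: rgb(239, 220, 251) = #efdcfb.
Lerp each channel 80% toward 0:
  R: 239 + 0.8×(0−239) = 239 − 191.2 = 47.8 → 48
  G: 220 − 176 = 44 → 44
  B: 251 − 200.8 = 50.2 → 50
rgb(48, 44, 50) = #302c32.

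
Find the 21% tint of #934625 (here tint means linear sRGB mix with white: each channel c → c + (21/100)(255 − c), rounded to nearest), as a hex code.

#934625 is rgb(147, 70, 37).
Per channel, c → c + 0.21(255 − c):
  R: 147 + 0.21×(255−147) = 147 + 22.68 = 169.68 → 170
  G: 70 + 0.21×(255−70) = 70 + 38.85 = 108.85 → 109
  B: 37 + 45.78 = 82.78 → 83
rgb(170, 109, 83) = #AA6D53.

#AA6D53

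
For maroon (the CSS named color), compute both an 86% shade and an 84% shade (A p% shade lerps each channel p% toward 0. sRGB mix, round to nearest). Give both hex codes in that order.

#120000, #140000

CSS maroon is rgb(128, 0, 0).
86% shade:
  R: 128 + 0.86×(0−128) = 128 − 110.08 = 17.92 → 18
  G: 0 + 0 = 0 → 0
  B: 0 + 0 = 0 → 0
  → #120000
84% shade:
  R: 128 + 0.84×(0−128) = 128 − 107.52 = 20.48 → 20
  G: 0 + 0 = 0 → 0
  B: 0 + 0 = 0 → 0
  → #140000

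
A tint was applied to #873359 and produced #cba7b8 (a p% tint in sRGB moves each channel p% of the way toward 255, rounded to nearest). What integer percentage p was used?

#873359 is rgb(135, 51, 89); #cba7b8 is rgb(203, 167, 184).
On the G channel (widest range): 167 ≈ 51 + (p/100)(255 − 51), so p ≈ 100×(167 − 51)/(255 − 51) = 11600/204 = 56.86.
p = 57 reproduces all three channels after rounding.

57%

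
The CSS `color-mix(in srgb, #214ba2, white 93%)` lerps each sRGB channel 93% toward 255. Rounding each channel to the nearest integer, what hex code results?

#214ba2 is rgb(33, 75, 162).
A 93% tint moves each channel 93% toward 255:
  R: 33 + 0.93×(255−33) = 33 + 206.46 = 239.46 → 239
  G: 75 + 167.4 = 242.4 → 242
  B: 162 + 0.93×(255−162) = 162 + 86.49 = 248.49 → 248
rgb(239, 242, 248) = #eff2f8.

#eff2f8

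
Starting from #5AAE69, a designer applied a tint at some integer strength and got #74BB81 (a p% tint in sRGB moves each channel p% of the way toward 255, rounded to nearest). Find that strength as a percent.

#5AAE69 is rgb(90, 174, 105); #74BB81 is rgb(116, 187, 129).
On the R channel (widest range): 116 ≈ 90 + (p/100)(255 − 90), so p ≈ 100×(116 − 90)/(255 − 90) = 2600/165 = 15.76.
p = 16 reproduces all three channels after rounding.

16%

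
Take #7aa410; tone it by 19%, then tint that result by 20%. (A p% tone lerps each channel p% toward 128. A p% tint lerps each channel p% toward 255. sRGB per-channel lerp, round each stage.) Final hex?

#95b151

#7aa410 is rgb(122, 164, 16).
Per channel, c → c + 0.19(128 − c):
  R: 122 + 1.14 = 123.14 → 123
  G: 164 − 6.84 = 157.16 → 157
  B: 16 + 21.28 = 37.28 → 37
After the tone: rgb(123, 157, 37) = #7b9d25.
Lerp each channel 20% toward 255:
  R: 123 + 0.2×(255−123) = 123 + 26.4 = 149.4 → 149
  G: 157 + 0.2×(255−157) = 157 + 19.6 = 176.6 → 177
  B: 37 + 0.2×(255−37) = 37 + 43.6 = 80.6 → 81
rgb(149, 177, 81) = #95b151.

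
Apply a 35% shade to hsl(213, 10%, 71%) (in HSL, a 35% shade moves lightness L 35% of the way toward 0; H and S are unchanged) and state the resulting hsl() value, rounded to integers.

L moves 35% from 71 toward 0: 71 − 24.85 = 46.15 → 46.
H and S are unchanged.

hsl(213, 10%, 46%)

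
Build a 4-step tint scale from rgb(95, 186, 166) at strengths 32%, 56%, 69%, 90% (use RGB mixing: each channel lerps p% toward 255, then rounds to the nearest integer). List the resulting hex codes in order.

32%: (95 + 51.2 = 146.2→146, 186 + 22.08 = 208.08→208, 166 + 28.48 = 194.48→194) → #92d0c2
56%: (95 + 89.6 = 184.6→185, 186 + 38.64 = 224.64→225, 166 + 49.84 = 215.84→216) → #b9e1d8
69%: (95 + 110.4 = 205.4→205, 186 + 47.61 = 233.61→234, 166 + 61.41 = 227.41→227) → #cdeae3
90%: (95 + 144 = 239→239, 186 + 62.1 = 248.1→248, 166 + 80.1 = 246.1→246) → #eff8f6

#92d0c2, #b9e1d8, #cdeae3, #eff8f6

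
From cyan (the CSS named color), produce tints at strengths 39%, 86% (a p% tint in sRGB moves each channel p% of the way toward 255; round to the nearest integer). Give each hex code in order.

#63FFFF, #DBFFFF

CSS cyan is rgb(0, 255, 255).
39%: (0 + 99.45 = 99.45→99, 255→255, 255→255) → #63FFFF
86%: (0 + 219.3 = 219.3→219, 255→255, 255→255) → #DBFFFF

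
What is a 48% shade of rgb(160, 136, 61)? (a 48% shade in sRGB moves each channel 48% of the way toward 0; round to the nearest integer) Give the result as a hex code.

#534720

Lerp each channel 48% toward 0:
  R: 160 + 0.48×(0−160) = 160 − 76.8 = 83.2 → 83
  G: 136 + 0.48×(0−136) = 136 − 65.28 = 70.72 → 71
  B: 61 − 29.28 = 31.72 → 32
rgb(83, 71, 32) = #534720.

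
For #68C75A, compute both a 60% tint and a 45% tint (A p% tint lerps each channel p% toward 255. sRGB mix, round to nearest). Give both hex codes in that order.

#68C75A is rgb(104, 199, 90).
60% tint:
  R: 104 + 90.6 = 194.6 → 195
  G: 199 + 33.6 = 232.6 → 233
  B: 90 + 99 = 189 → 189
  → #C3E9BD
45% tint:
  R: 104 + 67.95 = 171.95 → 172
  G: 199 + 0.45×(255−199) = 199 + 25.2 = 224.2 → 224
  B: 90 + 0.45×(255−90) = 90 + 74.25 = 164.25 → 164
  → #ACE0A4

#C3E9BD, #ACE0A4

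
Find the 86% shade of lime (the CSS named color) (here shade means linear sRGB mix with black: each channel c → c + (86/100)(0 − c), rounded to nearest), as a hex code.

CSS lime is rgb(0, 255, 0).
Lerp each channel 86% toward 0:
  R: 0 + 0.86×(0−0) = 0 + 0 = 0 → 0
  G: 255 − 219.3 = 35.7 → 36
  B: 0 + 0.86×(0−0) = 0 + 0 = 0 → 0
rgb(0, 36, 0) = #002400.

#002400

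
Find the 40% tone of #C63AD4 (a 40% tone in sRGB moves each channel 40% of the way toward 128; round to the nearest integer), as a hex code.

#AA56B2

#C63AD4 is rgb(198, 58, 212).
A 40% tone moves each channel 40% toward 128:
  R: 198 + 0.4×(128−198) = 198 − 28 = 170 → 170
  G: 58 + 28 = 86 → 86
  B: 212 + 0.4×(128−212) = 212 − 33.6 = 178.4 → 178
rgb(170, 86, 178) = #AA56B2.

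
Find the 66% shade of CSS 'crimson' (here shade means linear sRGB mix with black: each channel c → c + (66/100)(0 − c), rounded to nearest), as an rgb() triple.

CSS crimson is rgb(220, 20, 60).
A 66% shade moves each channel 66% toward 0:
  R: 220 + 0.66×(0−220) = 220 − 145.2 = 74.8 → 75
  G: 20 − 13.2 = 6.8 → 7
  B: 60 − 39.6 = 20.4 → 20

rgb(75, 7, 20)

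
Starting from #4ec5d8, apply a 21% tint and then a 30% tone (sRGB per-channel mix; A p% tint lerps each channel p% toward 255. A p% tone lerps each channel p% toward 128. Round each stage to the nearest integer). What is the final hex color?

#4ec5d8 is rgb(78, 197, 216).
Lerp each channel 21% toward 255:
  R: 78 + 0.21×(255−78) = 78 + 37.17 = 115.17 → 115
  G: 197 + 0.21×(255−197) = 197 + 12.18 = 209.18 → 209
  B: 216 + 0.21×(255−216) = 216 + 8.19 = 224.19 → 224
After the tint: rgb(115, 209, 224) = #73d1e0.
A 30% tone moves each channel 30% toward 128:
  R: 115 + 3.9 = 118.9 → 119
  G: 209 − 24.3 = 184.7 → 185
  B: 224 + 0.3×(128−224) = 224 − 28.8 = 195.2 → 195
rgb(119, 185, 195) = #77b9c3.

#77b9c3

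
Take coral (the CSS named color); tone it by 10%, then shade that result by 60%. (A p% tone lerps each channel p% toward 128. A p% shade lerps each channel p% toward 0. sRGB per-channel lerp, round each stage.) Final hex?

#613322

CSS coral is rgb(255, 127, 80).
Lerp each channel 10% toward 128:
  R: 255 − 12.7 = 242.3 → 242
  G: 127 + 0.1×(128−127) = 127 + 0.1 = 127.1 → 127
  B: 80 + 0.1×(128−80) = 80 + 4.8 = 84.8 → 85
After the tone: rgb(242, 127, 85) = #F27F55.
A 60% shade moves each channel 60% toward 0:
  R: 242 + 0.6×(0−242) = 242 − 145.2 = 96.8 → 97
  G: 127 − 76.2 = 50.8 → 51
  B: 85 − 51 = 34 → 34
rgb(97, 51, 34) = #613322.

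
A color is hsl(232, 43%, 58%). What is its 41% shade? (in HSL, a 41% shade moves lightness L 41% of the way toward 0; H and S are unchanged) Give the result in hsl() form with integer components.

L moves 41% from 58 toward 0: 58 − 23.78 = 34.22 → 34.
H and S are unchanged.

hsl(232, 43%, 34%)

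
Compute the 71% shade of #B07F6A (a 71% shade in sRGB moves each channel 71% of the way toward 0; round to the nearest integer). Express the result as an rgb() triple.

rgb(51, 37, 31)

#B07F6A is rgb(176, 127, 106).
Lerp each channel 71% toward 0:
  R: 176 + 0.71×(0−176) = 176 − 124.96 = 51.04 → 51
  G: 127 − 90.17 = 36.83 → 37
  B: 106 − 75.26 = 30.74 → 31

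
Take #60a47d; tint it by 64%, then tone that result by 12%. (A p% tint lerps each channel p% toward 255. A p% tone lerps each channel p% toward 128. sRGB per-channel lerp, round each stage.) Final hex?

#60a47d is rgb(96, 164, 125).
Per channel, c → c + 0.64(255 − c):
  R: 96 + 0.64×(255−96) = 96 + 101.76 = 197.76 → 198
  G: 164 + 0.64×(255−164) = 164 + 58.24 = 222.24 → 222
  B: 125 + 0.64×(255−125) = 125 + 83.2 = 208.2 → 208
After the tint: rgb(198, 222, 208) = #c6ded0.
A 12% tone moves each channel 12% toward 128:
  R: 198 + 0.12×(128−198) = 198 − 8.4 = 189.6 → 190
  G: 222 − 11.28 = 210.72 → 211
  B: 208 − 9.6 = 198.4 → 198
rgb(190, 211, 198) = #bed3c6.

#bed3c6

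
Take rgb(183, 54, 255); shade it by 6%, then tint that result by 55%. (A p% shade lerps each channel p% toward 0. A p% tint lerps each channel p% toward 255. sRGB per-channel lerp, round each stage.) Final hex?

#DAA3F8

Per channel, c → c + 0.06(0 − c):
  R: 183 − 10.98 = 172.02 → 172
  G: 54 + 0.06×(0−54) = 54 − 3.24 = 50.76 → 51
  B: 255 + 0.06×(0−255) = 255 − 15.3 = 239.7 → 240
After the shade: rgb(172, 51, 240) = #AC33F0.
Lerp each channel 55% toward 255:
  R: 172 + 0.55×(255−172) = 172 + 45.65 = 217.65 → 218
  G: 51 + 0.55×(255−51) = 51 + 112.2 = 163.2 → 163
  B: 240 + 0.55×(255−240) = 240 + 8.25 = 248.25 → 248
rgb(218, 163, 248) = #DAA3F8.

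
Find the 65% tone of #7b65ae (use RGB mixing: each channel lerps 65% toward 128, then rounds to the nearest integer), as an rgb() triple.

rgb(126, 119, 144)

#7b65ae is rgb(123, 101, 174).
Per channel, c → c + 0.65(128 − c):
  R: 123 + 0.65×(128−123) = 123 + 3.25 = 126.25 → 126
  G: 101 + 17.55 = 118.55 → 119
  B: 174 + 0.65×(128−174) = 174 − 29.9 = 144.1 → 144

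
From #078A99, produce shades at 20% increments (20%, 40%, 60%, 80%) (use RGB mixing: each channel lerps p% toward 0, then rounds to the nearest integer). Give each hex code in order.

#066E7A, #04535C, #03373D, #011C1F

#078A99 is rgb(7, 138, 153).
20%: (7 − 1.4 = 5.6→6, 138 − 27.6 = 110.4→110, 153 − 30.6 = 122.4→122) → #066E7A
40%: (7 − 2.8 = 4.2→4, 138 − 55.2 = 82.8→83, 153 − 61.2 = 91.8→92) → #04535C
60%: (7 − 4.2 = 2.8→3, 138 − 82.8 = 55.2→55, 153 − 91.8 = 61.2→61) → #03373D
80%: (7 − 5.6 = 1.4→1, 138 − 110.4 = 27.6→28, 153 − 122.4 = 30.6→31) → #011C1F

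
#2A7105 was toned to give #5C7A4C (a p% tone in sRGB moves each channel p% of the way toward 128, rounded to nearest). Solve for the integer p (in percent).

#2A7105 is rgb(42, 113, 5); #5C7A4C is rgb(92, 122, 76).
On the B channel (widest range): 76 ≈ 5 + (p/100)(128 − 5), so p ≈ 100×(76 − 5)/(128 − 5) = 7100/123 = 57.72.
p = 58 reproduces all three channels after rounding.

58%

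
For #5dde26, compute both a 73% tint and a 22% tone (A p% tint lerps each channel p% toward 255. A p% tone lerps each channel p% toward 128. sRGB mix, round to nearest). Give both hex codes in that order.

#d3f6c4, #65c93a

#5dde26 is rgb(93, 222, 38).
73% tint:
  R: 93 + 118.26 = 211.26 → 211
  G: 222 + 0.73×(255−222) = 222 + 24.09 = 246.09 → 246
  B: 38 + 0.73×(255−38) = 38 + 158.41 = 196.41 → 196
  → #d3f6c4
22% tone:
  R: 93 + 7.7 = 100.7 → 101
  G: 222 − 20.68 = 201.32 → 201
  B: 38 + 19.8 = 57.8 → 58
  → #65c93a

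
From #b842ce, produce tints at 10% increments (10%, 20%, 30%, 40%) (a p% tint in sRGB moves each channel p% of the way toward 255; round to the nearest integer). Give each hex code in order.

#b842ce is rgb(184, 66, 206).
10%: (184 + 7.1 = 191.1→191, 66 + 18.9 = 84.9→85, 206 + 4.9 = 210.9→211) → #bf55d3
20%: (184 + 14.2 = 198.2→198, 66 + 37.8 = 103.8→104, 206 + 9.8 = 215.8→216) → #c668d8
30%: (184 + 21.3 = 205.3→205, 66 + 56.7 = 122.7→123, 206 + 14.7 = 220.7→221) → #cd7bdd
40%: (184 + 28.4 = 212.4→212, 66 + 75.6 = 141.6→142, 206 + 19.6 = 225.6→226) → #d48ee2

#bf55d3, #c668d8, #cd7bdd, #d48ee2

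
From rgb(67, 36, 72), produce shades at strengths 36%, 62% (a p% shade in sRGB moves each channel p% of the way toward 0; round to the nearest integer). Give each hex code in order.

#2B172E, #190E1B

36%: (67 − 24.12 = 42.88→43, 36 − 12.96 = 23.04→23, 72 − 25.92 = 46.08→46) → #2B172E
62%: (67 − 41.54 = 25.46→25, 36 − 22.32 = 13.68→14, 72 − 44.64 = 27.36→27) → #190E1B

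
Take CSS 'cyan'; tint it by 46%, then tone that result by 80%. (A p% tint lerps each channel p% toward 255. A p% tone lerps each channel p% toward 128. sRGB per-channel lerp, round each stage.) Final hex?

#7e9999

CSS cyan is rgb(0, 255, 255).
Lerp each channel 46% toward 255:
  R: 0 + 117.3 = 117.3 → 117
  G: 255 + 0 = 255 → 255
  B: 255 + 0 = 255 → 255
After the tint: rgb(117, 255, 255) = #75ffff.
Per channel, c → c + 0.8(128 − c):
  R: 117 + 8.8 = 125.8 → 126
  G: 255 − 101.6 = 153.4 → 153
  B: 255 − 101.6 = 153.4 → 153
rgb(126, 153, 153) = #7e9999.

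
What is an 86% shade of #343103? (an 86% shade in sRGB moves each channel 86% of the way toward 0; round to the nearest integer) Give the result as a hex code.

#343103 is rgb(52, 49, 3).
An 86% shade moves each channel 86% toward 0:
  R: 52 + 0.86×(0−52) = 52 − 44.72 = 7.28 → 7
  G: 49 − 42.14 = 6.86 → 7
  B: 3 − 2.58 = 0.42 → 0
rgb(7, 7, 0) = #070700.

#070700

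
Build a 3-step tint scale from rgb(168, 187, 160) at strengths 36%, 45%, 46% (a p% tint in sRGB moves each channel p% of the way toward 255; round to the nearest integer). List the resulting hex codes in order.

36%: (168 + 31.32 = 199.32→199, 187 + 24.48 = 211.48→211, 160 + 34.2 = 194.2→194) → #c7d3c2
45%: (168 + 39.15 = 207.15→207, 187 + 30.6 = 217.6→218, 160 + 42.75 = 202.75→203) → #cfdacb
46%: (168 + 40.02 = 208.02→208, 187 + 31.28 = 218.28→218, 160 + 43.7 = 203.7→204) → #d0dacc

#c7d3c2, #cfdacb, #d0dacc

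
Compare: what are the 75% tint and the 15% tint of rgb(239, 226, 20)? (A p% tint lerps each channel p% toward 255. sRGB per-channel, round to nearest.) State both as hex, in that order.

#fbf8c4, #f1e637

75% tint:
  R: 239 + 0.75×(255−239) = 239 + 12 = 251 → 251
  G: 226 + 0.75×(255−226) = 226 + 21.75 = 247.75 → 248
  B: 20 + 176.25 = 196.25 → 196
  → #fbf8c4
15% tint:
  R: 239 + 2.4 = 241.4 → 241
  G: 226 + 4.35 = 230.35 → 230
  B: 20 + 35.25 = 55.25 → 55
  → #f1e637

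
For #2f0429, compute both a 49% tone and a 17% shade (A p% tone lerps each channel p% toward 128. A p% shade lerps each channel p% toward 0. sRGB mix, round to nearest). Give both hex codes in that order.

#2f0429 is rgb(47, 4, 41).
49% tone:
  R: 47 + 0.49×(128−47) = 47 + 39.69 = 86.69 → 87
  G: 4 + 60.76 = 64.76 → 65
  B: 41 + 42.63 = 83.63 → 84
  → #574154
17% shade:
  R: 47 + 0.17×(0−47) = 47 − 7.99 = 39.01 → 39
  G: 4 + 0.17×(0−4) = 4 − 0.68 = 3.32 → 3
  B: 41 − 6.97 = 34.03 → 34
  → #270322

#574154, #270322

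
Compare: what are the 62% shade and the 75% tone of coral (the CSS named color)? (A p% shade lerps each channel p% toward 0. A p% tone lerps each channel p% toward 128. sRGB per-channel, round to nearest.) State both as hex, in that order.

#61301E, #A08074

CSS coral is rgb(255, 127, 80).
62% shade:
  R: 255 + 0.62×(0−255) = 255 − 158.1 = 96.9 → 97
  G: 127 + 0.62×(0−127) = 127 − 78.74 = 48.26 → 48
  B: 80 − 49.6 = 30.4 → 30
  → #61301E
75% tone:
  R: 255 − 95.25 = 159.75 → 160
  G: 127 + 0.75 = 127.75 → 128
  B: 80 + 36 = 116 → 116
  → #A08074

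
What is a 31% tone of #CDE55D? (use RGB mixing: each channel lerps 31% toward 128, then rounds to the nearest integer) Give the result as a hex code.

#B5C668

#CDE55D is rgb(205, 229, 93).
Lerp each channel 31% toward 128:
  R: 205 + 0.31×(128−205) = 205 − 23.87 = 181.13 → 181
  G: 229 + 0.31×(128−229) = 229 − 31.31 = 197.69 → 198
  B: 93 + 0.31×(128−93) = 93 + 10.85 = 103.85 → 104
rgb(181, 198, 104) = #B5C668.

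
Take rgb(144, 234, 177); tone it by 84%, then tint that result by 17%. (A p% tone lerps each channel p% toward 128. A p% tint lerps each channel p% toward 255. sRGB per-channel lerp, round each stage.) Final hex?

An 84% tone moves each channel 84% toward 128:
  R: 144 + 0.84×(128−144) = 144 − 13.44 = 130.56 → 131
  G: 234 + 0.84×(128−234) = 234 − 89.04 = 144.96 → 145
  B: 177 + 0.84×(128−177) = 177 − 41.16 = 135.84 → 136
After the tone: rgb(131, 145, 136) = #839188.
Lerp each channel 17% toward 255:
  R: 131 + 21.08 = 152.08 → 152
  G: 145 + 18.7 = 163.7 → 164
  B: 136 + 0.17×(255−136) = 136 + 20.23 = 156.23 → 156
rgb(152, 164, 156) = #98A49C.

#98A49C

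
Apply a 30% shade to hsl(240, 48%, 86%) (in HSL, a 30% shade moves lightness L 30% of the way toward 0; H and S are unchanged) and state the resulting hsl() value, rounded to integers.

hsl(240, 48%, 60%)

L moves 30% from 86 toward 0: 86 − 25.8 = 60.2 → 60.
H and S are unchanged.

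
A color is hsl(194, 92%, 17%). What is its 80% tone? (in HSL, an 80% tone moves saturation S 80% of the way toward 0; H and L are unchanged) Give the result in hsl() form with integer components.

hsl(194, 18%, 17%)

S moves 80% from 92 toward 0: 92 − 73.6 = 18.4 → 18.
H and L are unchanged.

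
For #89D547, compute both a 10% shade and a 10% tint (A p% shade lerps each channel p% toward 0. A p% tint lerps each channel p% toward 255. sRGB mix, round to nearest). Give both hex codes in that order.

#7BC040, #95D959

#89D547 is rgb(137, 213, 71).
10% shade:
  R: 137 + 0.1×(0−137) = 137 − 13.7 = 123.3 → 123
  G: 213 − 21.3 = 191.7 → 192
  B: 71 + 0.1×(0−71) = 71 − 7.1 = 63.9 → 64
  → #7BC040
10% tint:
  R: 137 + 0.1×(255−137) = 137 + 11.8 = 148.8 → 149
  G: 213 + 0.1×(255−213) = 213 + 4.2 = 217.2 → 217
  B: 71 + 18.4 = 89.4 → 89
  → #95D959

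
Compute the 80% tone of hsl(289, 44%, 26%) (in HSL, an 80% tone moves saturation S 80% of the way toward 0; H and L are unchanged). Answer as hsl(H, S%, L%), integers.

hsl(289, 9%, 26%)

S moves 80% from 44 toward 0: 44 − 35.2 = 8.8 → 9.
H and L are unchanged.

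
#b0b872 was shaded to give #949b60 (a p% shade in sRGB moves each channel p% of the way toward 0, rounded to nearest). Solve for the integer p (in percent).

#b0b872 is rgb(176, 184, 114); #949b60 is rgb(148, 155, 96).
On the G channel (widest range): 155 ≈ 184 + (p/100)(0 − 184), so p ≈ 100×(155 − 184)/(0 − 184) = -2900/-184 = 15.76.
p = 16 reproduces all three channels after rounding.

16%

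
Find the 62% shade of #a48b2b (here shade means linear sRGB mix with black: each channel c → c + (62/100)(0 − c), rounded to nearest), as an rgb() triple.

#a48b2b is rgb(164, 139, 43).
Lerp each channel 62% toward 0:
  R: 164 − 101.68 = 62.32 → 62
  G: 139 − 86.18 = 52.82 → 53
  B: 43 + 0.62×(0−43) = 43 − 26.66 = 16.34 → 16

rgb(62, 53, 16)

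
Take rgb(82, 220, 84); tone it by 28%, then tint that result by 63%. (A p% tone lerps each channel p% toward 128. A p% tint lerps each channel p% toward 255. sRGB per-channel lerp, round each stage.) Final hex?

A 28% tone moves each channel 28% toward 128:
  R: 82 + 12.88 = 94.88 → 95
  G: 220 − 25.76 = 194.24 → 194
  B: 84 + 0.28×(128−84) = 84 + 12.32 = 96.32 → 96
After the tone: rgb(95, 194, 96) = #5FC260.
Lerp each channel 63% toward 255:
  R: 95 + 100.8 = 195.8 → 196
  G: 194 + 0.63×(255−194) = 194 + 38.43 = 232.43 → 232
  B: 96 + 0.63×(255−96) = 96 + 100.17 = 196.17 → 196
rgb(196, 232, 196) = #C4E8C4.

#C4E8C4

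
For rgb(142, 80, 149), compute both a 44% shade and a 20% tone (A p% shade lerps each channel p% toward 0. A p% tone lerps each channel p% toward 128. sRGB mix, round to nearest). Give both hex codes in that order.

#502d53, #8b5a91

44% shade:
  R: 142 + 0.44×(0−142) = 142 − 62.48 = 79.52 → 80
  G: 80 − 35.2 = 44.8 → 45
  B: 149 − 65.56 = 83.44 → 83
  → #502d53
20% tone:
  R: 142 − 2.8 = 139.2 → 139
  G: 80 + 0.2×(128−80) = 80 + 9.6 = 89.6 → 90
  B: 149 − 4.2 = 144.8 → 145
  → #8b5a91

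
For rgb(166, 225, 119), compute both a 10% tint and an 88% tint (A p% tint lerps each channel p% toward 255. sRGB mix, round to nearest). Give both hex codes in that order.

10% tint:
  R: 166 + 8.9 = 174.9 → 175
  G: 225 + 0.1×(255−225) = 225 + 3 = 228 → 228
  B: 119 + 0.1×(255−119) = 119 + 13.6 = 132.6 → 133
  → #afe485
88% tint:
  R: 166 + 78.32 = 244.32 → 244
  G: 225 + 26.4 = 251.4 → 251
  B: 119 + 0.88×(255−119) = 119 + 119.68 = 238.68 → 239
  → #f4fbef

#afe485, #f4fbef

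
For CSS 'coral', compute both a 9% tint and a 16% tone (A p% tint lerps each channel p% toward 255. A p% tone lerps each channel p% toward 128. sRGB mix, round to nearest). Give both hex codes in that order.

#ff8b60, #eb7f58

CSS coral is rgb(255, 127, 80).
9% tint:
  R: 255 + 0 = 255 → 255
  G: 127 + 0.09×(255−127) = 127 + 11.52 = 138.52 → 139
  B: 80 + 0.09×(255−80) = 80 + 15.75 = 95.75 → 96
  → #ff8b60
16% tone:
  R: 255 + 0.16×(128−255) = 255 − 20.32 = 234.68 → 235
  G: 127 + 0.16×(128−127) = 127 + 0.16 = 127.16 → 127
  B: 80 + 0.16×(128−80) = 80 + 7.68 = 87.68 → 88
  → #eb7f58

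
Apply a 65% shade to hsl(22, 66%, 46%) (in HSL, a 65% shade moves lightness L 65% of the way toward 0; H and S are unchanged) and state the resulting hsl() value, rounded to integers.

hsl(22, 66%, 16%)

L moves 65% from 46 toward 0: 46 − 29.9 = 16.1 → 16.
H and S are unchanged.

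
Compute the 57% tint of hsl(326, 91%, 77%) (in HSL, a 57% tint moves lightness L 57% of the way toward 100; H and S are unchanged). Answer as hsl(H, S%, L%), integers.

L moves 57% from 77 toward 100: 77 + 13.11 = 90.11 → 90.
H and S are unchanged.

hsl(326, 91%, 90%)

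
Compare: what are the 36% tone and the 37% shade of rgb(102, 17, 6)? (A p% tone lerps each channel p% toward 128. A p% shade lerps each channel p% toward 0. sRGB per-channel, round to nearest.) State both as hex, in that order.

#6F3932, #400B04

36% tone:
  R: 102 + 9.36 = 111.36 → 111
  G: 17 + 39.96 = 56.96 → 57
  B: 6 + 0.36×(128−6) = 6 + 43.92 = 49.92 → 50
  → #6F3932
37% shade:
  R: 102 + 0.37×(0−102) = 102 − 37.74 = 64.26 → 64
  G: 17 − 6.29 = 10.71 → 11
  B: 6 + 0.37×(0−6) = 6 − 2.22 = 3.78 → 4
  → #400B04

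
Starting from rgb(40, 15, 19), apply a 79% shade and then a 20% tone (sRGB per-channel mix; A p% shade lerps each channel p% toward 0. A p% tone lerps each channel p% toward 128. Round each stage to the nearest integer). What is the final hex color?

A 79% shade moves each channel 79% toward 0:
  R: 40 + 0.79×(0−40) = 40 − 31.6 = 8.4 → 8
  G: 15 − 11.85 = 3.15 → 3
  B: 19 − 15.01 = 3.99 → 4
After the shade: rgb(8, 3, 4) = #080304.
Lerp each channel 20% toward 128:
  R: 8 + 0.2×(128−8) = 8 + 24 = 32 → 32
  G: 3 + 0.2×(128−3) = 3 + 25 = 28 → 28
  B: 4 + 24.8 = 28.8 → 29
rgb(32, 28, 29) = #201C1D.

#201C1D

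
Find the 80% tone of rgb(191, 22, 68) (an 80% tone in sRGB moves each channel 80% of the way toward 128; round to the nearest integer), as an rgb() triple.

rgb(141, 107, 116)

Lerp each channel 80% toward 128:
  R: 191 − 50.4 = 140.6 → 141
  G: 22 + 84.8 = 106.8 → 107
  B: 68 + 48 = 116 → 116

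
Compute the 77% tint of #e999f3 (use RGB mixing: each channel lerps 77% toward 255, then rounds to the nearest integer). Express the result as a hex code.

#e999f3 is rgb(233, 153, 243).
Lerp each channel 77% toward 255:
  R: 233 + 0.77×(255−233) = 233 + 16.94 = 249.94 → 250
  G: 153 + 0.77×(255−153) = 153 + 78.54 = 231.54 → 232
  B: 243 + 0.77×(255−243) = 243 + 9.24 = 252.24 → 252
rgb(250, 232, 252) = #fae8fc.

#fae8fc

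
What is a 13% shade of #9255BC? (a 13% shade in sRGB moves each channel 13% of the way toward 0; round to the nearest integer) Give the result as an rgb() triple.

#9255BC is rgb(146, 85, 188).
Lerp each channel 13% toward 0:
  R: 146 + 0.13×(0−146) = 146 − 18.98 = 127.02 → 127
  G: 85 + 0.13×(0−85) = 85 − 11.05 = 73.95 → 74
  B: 188 − 24.44 = 163.56 → 164

rgb(127, 74, 164)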